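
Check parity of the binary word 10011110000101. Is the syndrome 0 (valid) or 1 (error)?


Syndrome = XOR of all bits = 1 XOR 0 XOR 0 XOR 1 XOR 1 XOR 1 XOR 1 XOR 0 XOR 0 XOR 0 XOR 0 XOR 1 XOR 0 XOR 1 = 1

1


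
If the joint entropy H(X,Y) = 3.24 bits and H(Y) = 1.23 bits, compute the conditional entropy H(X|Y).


H(X|Y) = H(X,Y) - H(Y) = 3.24 - 1.23 = 2.01

2.01 bits


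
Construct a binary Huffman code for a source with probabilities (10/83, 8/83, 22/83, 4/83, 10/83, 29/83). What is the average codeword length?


Huffman construction (repeatedly merge the two least-probable nodes; each merge adds 1 bit to every symbol beneath it): 4/83 + 8/83 = 12/83; 10/83 + 10/83 = 20/83; 12/83 + 20/83 = 32/83; 22/83 + 29/83 = 51/83; 32/83 + 51/83 = 1. Resulting codeword lengths (in the order the probabilities were given): (3, 3, 2, 3, 3, 2). L_avg = sum(p_i * l_i) = 10/83*3 + 8/83*3 + 22/83*2 + 4/83*3 + 10/83*3 + 29/83*2 = 198/83 = 2.3855

2.3855 bits


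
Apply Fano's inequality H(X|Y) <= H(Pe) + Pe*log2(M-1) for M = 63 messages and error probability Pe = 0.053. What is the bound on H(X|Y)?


H(Pe) = -Pe*log2(Pe) - (1-Pe)*log2(1-Pe) = -0.053*log2(0.053) - 0.947*log2(0.947) = 0.224607 + 0.074400 = 0.299. Pe*log2(M-1) = 0.053*log2(62) = 0.315572. Bound = H(Pe) + Pe*log2(M-1) = 0.224607 + 0.074400 + 0.315572 = 0.6146

0.6146 bits


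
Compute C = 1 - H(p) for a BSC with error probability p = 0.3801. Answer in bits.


H(p) = -p*log2(p) - (1-p)*log2(1-p) = -0.3801*log2(0.3801) - 0.6199*log2(0.6199) = 0.530448 + 0.427664 = 0.9581. C = 1 - H(p) = 1 - 0.9581 = 0.0419

0.0419 bits


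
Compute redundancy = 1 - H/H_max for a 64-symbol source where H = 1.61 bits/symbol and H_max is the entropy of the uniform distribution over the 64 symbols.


H_max = log2(K) = log2(64) = 6.0 bits/symbol. Redundancy = 1 - H/H_max = 1 - 1.61/6.0 = 1 - 0.2683 = 0.7317

0.7317


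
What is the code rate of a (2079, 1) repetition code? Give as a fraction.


Rate = k/n = 1/2079

1/2079


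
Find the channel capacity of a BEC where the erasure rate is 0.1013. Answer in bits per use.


C = 1 - epsilon = 1 - 0.1013 = 0.8987

0.8987 bits


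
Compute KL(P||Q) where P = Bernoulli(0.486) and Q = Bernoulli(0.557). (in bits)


KL = p*log2(p/q) + (1-p)*log2((1-p)/(1-q)) = 0.486*log2(0.486/0.557) + 0.514*log2(0.514/0.443) = 0.0146

0.0146 bits


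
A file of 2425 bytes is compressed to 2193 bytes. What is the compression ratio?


Ratio = original / compressed = 2425 / 2193 = 1.1058

1.1058


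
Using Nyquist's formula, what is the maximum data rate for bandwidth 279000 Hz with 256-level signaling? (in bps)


Rate = 2 * B * log2(M) = 2 * 279000 * 8.0 = 4464000.0

4464000.0 bps


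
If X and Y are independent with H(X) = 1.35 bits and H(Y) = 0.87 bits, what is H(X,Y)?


For independent variables, H(X,Y) = H(X) + H(Y) = 1.35 + 0.87 = 2.22

2.22 bits


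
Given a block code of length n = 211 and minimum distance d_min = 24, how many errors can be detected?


Detection capability = d_min - 1 = 24 - 1 = 23

23 errors


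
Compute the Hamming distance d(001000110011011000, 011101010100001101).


Count differing positions: . ^ . ^ . ^ ^ . . ^ ^ ^ . ^ . ^ . ^ = 10 differences

10


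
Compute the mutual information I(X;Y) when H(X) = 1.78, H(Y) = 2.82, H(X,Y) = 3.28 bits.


I(X;Y) = H(X) + H(Y) - H(X,Y) = 1.78 + 2.82 - 3.28 = 1.32

1.32 bits


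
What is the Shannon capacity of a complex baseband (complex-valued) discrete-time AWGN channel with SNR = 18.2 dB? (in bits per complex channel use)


SNR_linear = 10^(18.2/10) = 66.0693; C = log2(1 + SNR_linear) = log2(1 + 66.0693) = 6.0676

6.0676 bits/channel use


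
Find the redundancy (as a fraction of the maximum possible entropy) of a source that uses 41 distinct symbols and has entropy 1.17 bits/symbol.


H_max = log2(K) = log2(41) = 5.3576 bits/symbol. Redundancy = 1 - H/H_max = 1 - 1.17/5.3576 = 1 - 0.2184 = 0.7816

0.7816


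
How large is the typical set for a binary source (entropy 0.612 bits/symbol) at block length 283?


log2|A_typical| = nH = 283 * 0.612 = 173.196, so |A_typical| ~ 2^173.196 = 1.371e+52

1.371e+52


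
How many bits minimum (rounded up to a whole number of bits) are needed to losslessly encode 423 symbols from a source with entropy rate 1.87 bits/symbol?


Minimum bits >= n * H = 423 * 1.87 = 791.01, rounded up to a whole number of bits = 792

792 bits


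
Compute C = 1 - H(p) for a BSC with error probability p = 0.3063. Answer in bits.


H(p) = -p*log2(p) - (1-p)*log2(1-p) = -0.3063*log2(0.3063) - 0.6937*log2(0.6937) = 0.522849 + 0.366007 = 0.8889. C = 1 - H(p) = 1 - 0.8889 = 0.1111

0.1111 bits


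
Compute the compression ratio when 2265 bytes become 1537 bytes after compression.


Ratio = original / compressed = 2265 / 1537 = 1.4736

1.4736


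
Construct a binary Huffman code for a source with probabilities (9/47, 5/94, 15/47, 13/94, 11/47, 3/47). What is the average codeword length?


Huffman construction (repeatedly merge the two least-probable nodes; each merge adds 1 bit to every symbol beneath it): 5/94 + 3/47 = 11/94; 11/94 + 13/94 = 12/47; 9/47 + 11/47 = 20/47; 12/47 + 15/47 = 27/47; 20/47 + 27/47 = 1. Resulting codeword lengths (in the order the probabilities were given): (2, 4, 2, 3, 2, 4). L_avg = sum(p_i * l_i) = 9/47*2 + 5/94*4 + 15/47*2 + 13/94*3 + 11/47*2 + 3/47*4 = 223/94 = 2.3723

2.3723 bits


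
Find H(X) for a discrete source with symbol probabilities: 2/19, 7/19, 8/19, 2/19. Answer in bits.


H = -sum(p_i * log2(p_i)). Terms: -(2/19)*log2(2/19) = 0.341887; -(7/19)*log2(7/19) = 0.530737; -(8/19)*log2(8/19) = 0.525443; -(2/19)*log2(2/19) = 0.341887. H = 0.341887 + 0.530737 + 0.525443 + 0.341887 = 1.74

1.74 bits


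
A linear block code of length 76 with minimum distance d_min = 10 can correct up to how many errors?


Correction capability = floor((d-1)/2) = floor((10-1)/2) = 4

4 errors


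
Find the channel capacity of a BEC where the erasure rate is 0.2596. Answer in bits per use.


C = 1 - epsilon = 1 - 0.2596 = 0.7404

0.7404 bits


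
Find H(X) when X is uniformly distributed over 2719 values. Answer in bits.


H = log2(n) = log2(2719) = 11.4089

11.4089 bits


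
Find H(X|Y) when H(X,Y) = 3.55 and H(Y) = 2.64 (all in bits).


H(X|Y) = H(X,Y) - H(Y) = 3.55 - 2.64 = 0.91

0.91 bits


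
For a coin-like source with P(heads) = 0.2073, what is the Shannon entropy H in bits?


H = -p*log2(p) - (1-p)*log2(1-p). -0.2073*log2(0.2073) = 0.470614; -0.7927*log2(0.7927) = 0.265676. H = 0.470614 + 0.265676 = 0.7363

0.7363 bits


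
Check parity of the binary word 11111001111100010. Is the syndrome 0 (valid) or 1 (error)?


Syndrome = XOR of all bits = 1 XOR 1 XOR 1 XOR 1 XOR 1 XOR 0 XOR 0 XOR 1 XOR 1 XOR 1 XOR 1 XOR 1 XOR 0 XOR 0 XOR 0 XOR 1 XOR 0 = 1

1


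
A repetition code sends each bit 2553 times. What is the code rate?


Rate = k/n = 1/2553

1/2553


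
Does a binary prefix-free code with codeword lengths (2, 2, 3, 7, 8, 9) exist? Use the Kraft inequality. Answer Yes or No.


Kraft sum = sum(2^(-l_i)) = 0.6387, need <= 1. Result: satisfied (a binary prefix-free code with these lengths exists)

Yes


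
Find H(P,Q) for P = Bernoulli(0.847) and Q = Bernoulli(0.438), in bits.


H(P,Q) = -p*log2(q) - (1-p)*log2(1-q). -0.847*log2(0.438) = 1.008775; -0.153*log2(0.562) = 0.127198. H(P,Q) = 1.008775 + 0.127198 = 1.136

1.136 bits


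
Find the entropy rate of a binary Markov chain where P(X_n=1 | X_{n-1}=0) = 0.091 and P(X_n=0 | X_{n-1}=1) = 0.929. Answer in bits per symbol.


Stationary distribution: pi_0 = p10/(p01+p10) = 0.9108, pi_1 = 0.0892. Entropy rate H' = pi_0*H(p01) + pi_1*H(p10) = 0.9108*0.4398 + 0.0892*0.3696 = 0.4335

0.4335 bits/symbol


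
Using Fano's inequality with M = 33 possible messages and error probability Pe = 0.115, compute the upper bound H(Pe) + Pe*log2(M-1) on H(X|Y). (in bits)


H(Pe) = -Pe*log2(Pe) - (1-Pe)*log2(1-Pe) = -0.115*log2(0.115) - 0.885*log2(0.885) = 0.358834 + 0.155982 = 0.5148. Pe*log2(M-1) = 0.115*log2(32) = 0.575000. Bound = H(Pe) + Pe*log2(M-1) = 0.358834 + 0.155982 + 0.575000 = 1.0898

1.0898 bits


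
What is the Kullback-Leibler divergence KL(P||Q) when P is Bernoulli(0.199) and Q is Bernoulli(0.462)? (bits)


KL = p*log2(p/q) + (1-p)*log2((1-p)/(1-q)) = 0.199*log2(0.199/0.462) + 0.801*log2(0.801/0.538) = 0.2181

0.2181 bits


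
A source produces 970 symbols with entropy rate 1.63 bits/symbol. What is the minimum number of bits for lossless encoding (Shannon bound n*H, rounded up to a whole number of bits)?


Minimum bits >= n * H = 970 * 1.63 = 1581.1, rounded up to a whole number of bits = 1582

1582 bits


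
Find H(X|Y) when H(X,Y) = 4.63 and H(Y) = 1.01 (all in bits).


H(X|Y) = H(X,Y) - H(Y) = 4.63 - 1.01 = 3.62

3.62 bits


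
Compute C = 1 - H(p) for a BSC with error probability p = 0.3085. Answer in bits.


H(p) = -p*log2(p) - (1-p)*log2(1-p) = -0.3085*log2(0.3085) - 0.6915*log2(0.6915) = 0.523419 + 0.368016 = 0.8914. C = 1 - H(p) = 1 - 0.8914 = 0.1086

0.1086 bits


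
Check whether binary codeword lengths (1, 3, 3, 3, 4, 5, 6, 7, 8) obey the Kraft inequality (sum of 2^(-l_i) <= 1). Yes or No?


Kraft sum = sum(2^(-l_i)) = 0.9961, need <= 1. Result: satisfied (a binary prefix-free code with these lengths exists)

Yes


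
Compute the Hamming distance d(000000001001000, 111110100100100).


Count differing positions: ^ ^ ^ ^ ^ . ^ . ^ ^ . ^ ^ . . = 10 differences

10


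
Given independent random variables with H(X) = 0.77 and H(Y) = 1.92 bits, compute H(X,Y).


For independent variables, H(X,Y) = H(X) + H(Y) = 0.77 + 1.92 = 2.69

2.69 bits


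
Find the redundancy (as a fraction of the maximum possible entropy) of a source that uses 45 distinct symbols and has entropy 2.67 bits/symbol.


H_max = log2(K) = log2(45) = 5.4919 bits/symbol. Redundancy = 1 - H/H_max = 1 - 2.67/5.4919 = 1 - 0.4862 = 0.5138

0.5138


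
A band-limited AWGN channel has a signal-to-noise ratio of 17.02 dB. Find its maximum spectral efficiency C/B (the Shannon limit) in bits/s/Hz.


SNR_linear = 10^(17.02/10) = 50.3501; C/B = log2(1 + SNR_linear) = log2(1 + 50.3501) = 5.6823

5.6823 bits/s/Hz


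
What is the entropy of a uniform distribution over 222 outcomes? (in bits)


H = log2(n) = log2(222) = 7.7944

7.7944 bits


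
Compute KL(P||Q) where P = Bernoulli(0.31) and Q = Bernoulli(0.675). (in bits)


KL = p*log2(p/q) + (1-p)*log2((1-p)/(1-q)) = 0.31*log2(0.31/0.675) + 0.69*log2(0.69/0.325) = 0.4014

0.4014 bits


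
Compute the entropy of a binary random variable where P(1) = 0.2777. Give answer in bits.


H = -p*log2(p) - (1-p)*log2(1-p). -0.2777*log2(0.2777) = 0.513301; -0.7223*log2(0.7223) = 0.338997. H = 0.513301 + 0.338997 = 0.8523

0.8523 bits


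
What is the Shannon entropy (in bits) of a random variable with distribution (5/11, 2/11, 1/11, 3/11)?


H = -sum(p_i * log2(p_i)). Terms: -(5/11)*log2(5/11) = 0.517047; -(2/11)*log2(2/11) = 0.447169; -(1/11)*log2(1/11) = 0.314494; -(3/11)*log2(3/11) = 0.511219. H = 0.517047 + 0.447169 + 0.314494 + 0.511219 = 1.7899

1.7899 bits


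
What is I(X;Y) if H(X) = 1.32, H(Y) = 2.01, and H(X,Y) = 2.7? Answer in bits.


I(X;Y) = H(X) + H(Y) - H(X,Y) = 1.32 + 2.01 - 2.7 = 0.63

0.63 bits


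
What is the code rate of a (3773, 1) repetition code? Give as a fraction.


Rate = k/n = 1/3773

1/3773


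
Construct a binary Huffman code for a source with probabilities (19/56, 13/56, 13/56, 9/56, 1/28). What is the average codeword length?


Huffman construction (repeatedly merge the two least-probable nodes; each merge adds 1 bit to every symbol beneath it): 1/28 + 9/56 = 11/56; 11/56 + 13/56 = 3/7; 13/56 + 19/56 = 4/7; 3/7 + 4/7 = 1. Resulting codeword lengths (in the order the probabilities were given): (2, 2, 2, 3, 3). L_avg = sum(p_i * l_i) = 19/56*2 + 13/56*2 + 13/56*2 + 9/56*3 + 1/28*3 = 123/56 = 2.1964

2.1964 bits


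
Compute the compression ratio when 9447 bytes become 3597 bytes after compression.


Ratio = original / compressed = 9447 / 3597 = 2.6264

2.6264


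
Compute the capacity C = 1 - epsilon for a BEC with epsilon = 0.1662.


C = 1 - epsilon = 1 - 0.1662 = 0.8338

0.8338 bits


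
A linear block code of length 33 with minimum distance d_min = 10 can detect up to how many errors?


Detection capability = d_min - 1 = 10 - 1 = 9

9 errors


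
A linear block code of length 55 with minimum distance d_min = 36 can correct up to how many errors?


Correction capability = floor((d-1)/2) = floor((36-1)/2) = 17

17 errors


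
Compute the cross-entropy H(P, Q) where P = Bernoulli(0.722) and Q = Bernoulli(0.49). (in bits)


H(P,Q) = -p*log2(q) - (1-p)*log2(1-q). -0.722*log2(0.49) = 0.743044; -0.278*log2(0.51) = 0.270058. H(P,Q) = 0.743044 + 0.270058 = 1.0131

1.0131 bits


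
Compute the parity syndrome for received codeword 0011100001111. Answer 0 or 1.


Syndrome = XOR of all bits = 0 XOR 0 XOR 1 XOR 1 XOR 1 XOR 0 XOR 0 XOR 0 XOR 0 XOR 1 XOR 1 XOR 1 XOR 1 = 1

1


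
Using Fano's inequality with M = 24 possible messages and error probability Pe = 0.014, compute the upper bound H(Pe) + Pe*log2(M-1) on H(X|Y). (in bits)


H(Pe) = -Pe*log2(Pe) - (1-Pe)*log2(1-Pe) = -0.014*log2(0.014) - 0.986*log2(0.986) = 0.086218 + 0.020056 = 0.1063. Pe*log2(M-1) = 0.014*log2(23) = 0.063330. Bound = H(Pe) + Pe*log2(M-1) = 0.086218 + 0.020056 + 0.063330 = 0.1696

0.1696 bits


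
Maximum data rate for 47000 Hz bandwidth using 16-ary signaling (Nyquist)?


Rate = 2 * B * log2(M) = 2 * 47000 * 4.0 = 376000.0

376000.0 bps


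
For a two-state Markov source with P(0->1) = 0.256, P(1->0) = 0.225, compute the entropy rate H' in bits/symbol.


Stationary distribution: pi_0 = p10/(p01+p10) = 0.4678, pi_1 = 0.5322. Entropy rate H' = pi_0*H(p01) + pi_1*H(p10) = 0.4678*0.8207 + 0.5322*0.7692 = 0.7933

0.7933 bits/symbol


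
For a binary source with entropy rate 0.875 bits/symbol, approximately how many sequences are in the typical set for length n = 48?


log2|A_typical| = nH = 48 * 0.875 = 42.0, so |A_typical| ~ 2^42.0 = 4.398e+12

4.398e+12


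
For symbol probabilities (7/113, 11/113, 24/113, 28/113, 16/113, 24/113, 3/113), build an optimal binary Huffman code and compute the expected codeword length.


Huffman construction (repeatedly merge the two least-probable nodes; each merge adds 1 bit to every symbol beneath it): 3/113 + 7/113 = 10/113; 10/113 + 11/113 = 21/113; 16/113 + 21/113 = 37/113; 24/113 + 24/113 = 48/113; 28/113 + 37/113 = 65/113; 48/113 + 65/113 = 1. Resulting codeword lengths (in the order the probabilities were given): (5, 4, 2, 2, 3, 2, 5). L_avg = sum(p_i * l_i) = 7/113*5 + 11/113*4 + 24/113*2 + 28/113*2 + 16/113*3 + 24/113*2 + 3/113*5 = 294/113 = 2.6018

2.6018 bits


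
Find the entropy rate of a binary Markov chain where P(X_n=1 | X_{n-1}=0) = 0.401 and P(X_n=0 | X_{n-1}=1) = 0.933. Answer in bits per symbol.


Stationary distribution: pi_0 = p10/(p01+p10) = 0.6994, pi_1 = 0.3006. Entropy rate H' = pi_0*H(p01) + pi_1*H(p10) = 0.6994*0.9715 + 0.3006*0.3546 = 0.7861

0.7861 bits/symbol


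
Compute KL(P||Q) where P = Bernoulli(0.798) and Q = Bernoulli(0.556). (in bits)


KL = p*log2(p/q) + (1-p)*log2((1-p)/(1-q)) = 0.798*log2(0.798/0.556) + 0.202*log2(0.202/0.444) = 0.1865

0.1865 bits


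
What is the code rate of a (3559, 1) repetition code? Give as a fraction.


Rate = k/n = 1/3559

1/3559


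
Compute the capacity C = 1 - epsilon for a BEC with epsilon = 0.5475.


C = 1 - epsilon = 1 - 0.5475 = 0.4525

0.4525 bits


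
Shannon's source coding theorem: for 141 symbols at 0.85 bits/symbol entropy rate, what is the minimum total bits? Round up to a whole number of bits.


Minimum bits >= n * H = 141 * 0.85 = 119.85, rounded up to a whole number of bits = 120

120 bits


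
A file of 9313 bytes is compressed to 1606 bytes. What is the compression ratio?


Ratio = original / compressed = 9313 / 1606 = 5.7989

5.7989


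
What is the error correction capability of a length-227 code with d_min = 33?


Correction capability = floor((d-1)/2) = floor((33-1)/2) = 16

16 errors


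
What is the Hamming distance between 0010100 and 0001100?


Count differing positions: . . ^ ^ . . . = 2 differences

2


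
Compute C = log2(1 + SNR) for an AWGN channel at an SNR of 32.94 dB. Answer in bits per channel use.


SNR_linear = 10^(32.94/10) = 1967.8863; C = log2(1 + SNR_linear) = log2(1 + 1967.8863) = 10.9432

10.9432 bits/channel use


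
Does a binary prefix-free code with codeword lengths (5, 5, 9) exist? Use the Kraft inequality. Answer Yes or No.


Kraft sum = sum(2^(-l_i)) = 0.0645, need <= 1. Result: satisfied (a binary prefix-free code with these lengths exists)

Yes


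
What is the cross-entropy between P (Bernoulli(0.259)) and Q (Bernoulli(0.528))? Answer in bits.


H(P,Q) = -p*log2(q) - (1-p)*log2(1-q). -0.259*log2(0.528) = 0.238640; -0.741*log2(0.472) = 0.802608. H(P,Q) = 0.238640 + 0.802608 = 1.0412

1.0412 bits


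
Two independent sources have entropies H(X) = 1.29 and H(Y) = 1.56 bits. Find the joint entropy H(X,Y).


For independent variables, H(X,Y) = H(X) + H(Y) = 1.29 + 1.56 = 2.85

2.85 bits


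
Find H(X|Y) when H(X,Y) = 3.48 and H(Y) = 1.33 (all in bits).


H(X|Y) = H(X,Y) - H(Y) = 3.48 - 1.33 = 2.15

2.15 bits


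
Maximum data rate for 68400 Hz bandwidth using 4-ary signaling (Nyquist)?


Rate = 2 * B * log2(M) = 2 * 68400 * 2.0 = 273600.0

273600.0 bps


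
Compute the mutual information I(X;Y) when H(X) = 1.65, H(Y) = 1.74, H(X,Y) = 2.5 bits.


I(X;Y) = H(X) + H(Y) - H(X,Y) = 1.65 + 1.74 - 2.5 = 0.89

0.89 bits


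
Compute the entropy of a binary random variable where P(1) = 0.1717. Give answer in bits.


H = -p*log2(p) - (1-p)*log2(1-p). -0.1717*log2(0.1717) = 0.436468; -0.8283*log2(0.8283) = 0.225111. H = 0.436468 + 0.225111 = 0.6616

0.6616 bits


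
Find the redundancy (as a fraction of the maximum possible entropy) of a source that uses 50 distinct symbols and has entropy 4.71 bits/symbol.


H_max = log2(K) = log2(50) = 5.6439 bits/symbol. Redundancy = 1 - H/H_max = 1 - 4.71/5.6439 = 1 - 0.8345 = 0.1655

0.1655


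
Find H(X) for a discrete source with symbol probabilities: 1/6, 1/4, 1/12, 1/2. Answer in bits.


H = -sum(p_i * log2(p_i)). Terms: -(1/6)*log2(1/6) = 0.430827; -(1/4)*log2(1/4) = 0.500000; -(1/12)*log2(1/12) = 0.298747; -(1/2)*log2(1/2) = 0.500000. H = 0.430827 + 0.500000 + 0.298747 + 0.500000 = 1.7296

1.7296 bits


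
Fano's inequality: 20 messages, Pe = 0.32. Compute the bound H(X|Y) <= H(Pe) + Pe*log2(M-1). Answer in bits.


H(Pe) = -Pe*log2(Pe) - (1-Pe)*log2(1-Pe) = -0.32*log2(0.32) - 0.68*log2(0.68) = 0.526034 + 0.378347 = 0.9044. Pe*log2(M-1) = 0.32*log2(19) = 1.359337. Bound = H(Pe) + Pe*log2(M-1) = 0.526034 + 0.378347 + 1.359337 = 2.2637

2.2637 bits


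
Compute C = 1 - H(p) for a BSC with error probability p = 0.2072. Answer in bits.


H(p) = -p*log2(p) - (1-p)*log2(1-p) = -0.2072*log2(0.2072) - 0.7928*log2(0.7928) = 0.470531 + 0.265565 = 0.7361. C = 1 - H(p) = 1 - 0.7361 = 0.2639

0.2639 bits


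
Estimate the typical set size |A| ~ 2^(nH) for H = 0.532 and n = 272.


log2|A_typical| = nH = 272 * 0.532 = 144.704, so |A_typical| ~ 2^144.704 = 3.633e+43

3.633e+43


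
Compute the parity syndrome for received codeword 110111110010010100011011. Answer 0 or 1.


Syndrome = XOR of all bits = 1 XOR 1 XOR 0 XOR 1 XOR 1 XOR 1 XOR 1 XOR 1 XOR 0 XOR 0 XOR 1 XOR 0 XOR 0 XOR 1 XOR 0 XOR 1 XOR 0 XOR 0 XOR 0 XOR 1 XOR 1 XOR 0 XOR 1 XOR 1 = 0

0


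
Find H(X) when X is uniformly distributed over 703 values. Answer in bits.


H = log2(n) = log2(703) = 9.4574

9.4574 bits


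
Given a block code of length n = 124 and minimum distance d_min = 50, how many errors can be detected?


Detection capability = d_min - 1 = 50 - 1 = 49

49 errors


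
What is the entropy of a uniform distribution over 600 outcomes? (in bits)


H = log2(n) = log2(600) = 9.2288

9.2288 bits


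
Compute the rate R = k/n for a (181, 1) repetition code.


Rate = k/n = 1/181

1/181


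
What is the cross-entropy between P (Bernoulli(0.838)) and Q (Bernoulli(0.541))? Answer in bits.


H(P,Q) = -p*log2(q) - (1-p)*log2(1-q). -0.838*log2(0.541) = 0.742719; -0.162*log2(0.459) = 0.181996. H(P,Q) = 0.742719 + 0.181996 = 0.9247

0.9247 bits


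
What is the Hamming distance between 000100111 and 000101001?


Count differing positions: . . . . . ^ ^ ^ . = 3 differences

3


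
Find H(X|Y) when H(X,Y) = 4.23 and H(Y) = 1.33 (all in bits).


H(X|Y) = H(X,Y) - H(Y) = 4.23 - 1.33 = 2.9

2.9 bits


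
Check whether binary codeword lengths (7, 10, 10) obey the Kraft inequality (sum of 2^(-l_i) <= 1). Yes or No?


Kraft sum = sum(2^(-l_i)) = 0.0098, need <= 1. Result: satisfied (a binary prefix-free code with these lengths exists)

Yes


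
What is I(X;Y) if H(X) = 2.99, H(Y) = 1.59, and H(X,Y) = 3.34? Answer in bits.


I(X;Y) = H(X) + H(Y) - H(X,Y) = 2.99 + 1.59 - 3.34 = 1.24

1.24 bits


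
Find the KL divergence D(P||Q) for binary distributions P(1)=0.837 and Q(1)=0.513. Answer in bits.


KL = p*log2(p/q) + (1-p)*log2((1-p)/(1-q)) = 0.837*log2(0.837/0.513) + 0.163*log2(0.163/0.487) = 0.3338

0.3338 bits


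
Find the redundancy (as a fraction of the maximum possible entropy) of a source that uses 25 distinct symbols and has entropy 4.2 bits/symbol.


H_max = log2(K) = log2(25) = 4.6439 bits/symbol. Redundancy = 1 - H/H_max = 1 - 4.2/4.6439 = 1 - 0.9044 = 0.0956

0.0956


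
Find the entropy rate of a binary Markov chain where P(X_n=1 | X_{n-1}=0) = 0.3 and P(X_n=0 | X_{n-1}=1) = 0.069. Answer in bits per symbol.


Stationary distribution: pi_0 = p10/(p01+p10) = 0.187, pi_1 = 0.813. Entropy rate H' = pi_0*H(p01) + pi_1*H(p10) = 0.187*0.8813 + 0.813*0.3622 = 0.4593

0.4593 bits/symbol


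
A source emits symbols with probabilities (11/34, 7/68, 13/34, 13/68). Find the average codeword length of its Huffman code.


Huffman construction (repeatedly merge the two least-probable nodes; each merge adds 1 bit to every symbol beneath it): 7/68 + 13/68 = 5/17; 5/17 + 11/34 = 21/34; 13/34 + 21/34 = 1. Resulting codeword lengths (in the order the probabilities were given): (2, 3, 1, 3). L_avg = sum(p_i * l_i) = 11/34*2 + 7/68*3 + 13/34*1 + 13/68*3 = 65/34 = 1.9118

1.9118 bits


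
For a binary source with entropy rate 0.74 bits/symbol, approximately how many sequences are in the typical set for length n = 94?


log2|A_typical| = nH = 94 * 0.74 = 69.56, so |A_typical| ~ 2^69.56 = 8.703e+20

8.703e+20


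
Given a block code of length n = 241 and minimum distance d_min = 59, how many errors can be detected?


Detection capability = d_min - 1 = 59 - 1 = 58

58 errors


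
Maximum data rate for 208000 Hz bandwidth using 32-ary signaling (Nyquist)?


Rate = 2 * B * log2(M) = 2 * 208000 * 5.0 = 2080000.0

2080000.0 bps


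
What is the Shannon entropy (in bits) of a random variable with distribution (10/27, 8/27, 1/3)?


H = -sum(p_i * log2(p_i)). Terms: -(10/27)*log2(10/27) = 0.530726; -(8/27)*log2(8/27) = 0.519967; -(1/3)*log2(1/3) = 0.528321. H = 0.530726 + 0.519967 + 0.528321 = 1.579

1.579 bits


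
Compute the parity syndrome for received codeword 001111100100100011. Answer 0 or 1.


Syndrome = XOR of all bits = 0 XOR 0 XOR 1 XOR 1 XOR 1 XOR 1 XOR 1 XOR 0 XOR 0 XOR 1 XOR 0 XOR 0 XOR 1 XOR 0 XOR 0 XOR 0 XOR 1 XOR 1 = 1

1


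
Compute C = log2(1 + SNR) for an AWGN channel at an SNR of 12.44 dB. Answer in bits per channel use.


SNR_linear = 10^(12.44/10) = 17.5388; C = log2(1 + SNR_linear) = log2(1 + 17.5388) = 4.2125

4.2125 bits/channel use


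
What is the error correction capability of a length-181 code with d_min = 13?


Correction capability = floor((d-1)/2) = floor((13-1)/2) = 6

6 errors


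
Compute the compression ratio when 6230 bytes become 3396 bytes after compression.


Ratio = original / compressed = 6230 / 3396 = 1.8345

1.8345


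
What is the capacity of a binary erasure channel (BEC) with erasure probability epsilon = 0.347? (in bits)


C = 1 - epsilon = 1 - 0.347 = 0.653

0.653 bits


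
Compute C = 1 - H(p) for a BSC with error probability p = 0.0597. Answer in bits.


H(p) = -p*log2(p) - (1-p)*log2(1-p) = -0.0597*log2(0.0597) - 0.9403*log2(0.9403) = 0.242748 + 0.083505 = 0.3263. C = 1 - H(p) = 1 - 0.3263 = 0.6737

0.6737 bits


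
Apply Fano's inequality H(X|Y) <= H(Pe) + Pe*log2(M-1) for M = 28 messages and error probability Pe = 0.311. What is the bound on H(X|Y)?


H(Pe) = -Pe*log2(Pe) - (1-Pe)*log2(1-Pe) = -0.311*log2(0.311) - 0.689*log2(0.689) = 0.524039 + 0.370285 = 0.8943. Pe*log2(M-1) = 0.311*log2(27) = 1.478770. Bound = H(Pe) + Pe*log2(M-1) = 0.524039 + 0.370285 + 1.478770 = 2.3731

2.3731 bits


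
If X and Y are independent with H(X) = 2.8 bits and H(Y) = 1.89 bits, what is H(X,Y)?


For independent variables, H(X,Y) = H(X) + H(Y) = 2.8 + 1.89 = 4.69

4.69 bits


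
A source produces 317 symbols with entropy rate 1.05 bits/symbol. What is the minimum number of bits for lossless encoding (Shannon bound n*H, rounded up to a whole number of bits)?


Minimum bits >= n * H = 317 * 1.05 = 332.85, rounded up to a whole number of bits = 333

333 bits


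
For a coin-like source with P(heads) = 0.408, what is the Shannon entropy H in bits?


H = -p*log2(p) - (1-p)*log2(1-p). -0.408*log2(0.408) = 0.527690; -0.592*log2(0.592) = 0.447748. H = 0.527690 + 0.447748 = 0.9754

0.9754 bits


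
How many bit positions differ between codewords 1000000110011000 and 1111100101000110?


Count differing positions: . ^ ^ ^ ^ . . . ^ ^ . ^ ^ ^ ^ . = 10 differences

10


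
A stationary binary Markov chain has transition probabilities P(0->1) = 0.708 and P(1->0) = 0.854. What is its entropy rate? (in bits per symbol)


Stationary distribution: pi_0 = p10/(p01+p10) = 0.5467, pi_1 = 0.4533. Entropy rate H' = pi_0*H(p01) + pi_1*H(p10) = 0.5467*0.8713 + 0.4533*0.5997 = 0.7482

0.7482 bits/symbol


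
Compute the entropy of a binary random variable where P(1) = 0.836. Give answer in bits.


H = -p*log2(p) - (1-p)*log2(1-p). -0.836*log2(0.836) = 0.216043; -0.164*log2(0.164) = 0.427750. H = 0.216043 + 0.427750 = 0.6438

0.6438 bits


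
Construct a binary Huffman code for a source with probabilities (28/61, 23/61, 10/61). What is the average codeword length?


Huffman construction (repeatedly merge the two least-probable nodes; each merge adds 1 bit to every symbol beneath it): 10/61 + 23/61 = 33/61; 28/61 + 33/61 = 1. Resulting codeword lengths (in the order the probabilities were given): (1, 2, 2). L_avg = sum(p_i * l_i) = 28/61*1 + 23/61*2 + 10/61*2 = 94/61 = 1.541

1.541 bits


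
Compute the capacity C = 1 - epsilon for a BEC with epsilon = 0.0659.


C = 1 - epsilon = 1 - 0.0659 = 0.9341

0.9341 bits


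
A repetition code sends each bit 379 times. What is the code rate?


Rate = k/n = 1/379

1/379


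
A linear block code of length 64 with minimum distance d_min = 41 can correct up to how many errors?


Correction capability = floor((d-1)/2) = floor((41-1)/2) = 20

20 errors


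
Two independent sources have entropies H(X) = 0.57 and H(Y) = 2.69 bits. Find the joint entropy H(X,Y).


For independent variables, H(X,Y) = H(X) + H(Y) = 0.57 + 2.69 = 3.26

3.26 bits


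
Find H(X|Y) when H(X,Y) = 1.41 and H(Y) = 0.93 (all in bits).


H(X|Y) = H(X,Y) - H(Y) = 1.41 - 0.93 = 0.48

0.48 bits


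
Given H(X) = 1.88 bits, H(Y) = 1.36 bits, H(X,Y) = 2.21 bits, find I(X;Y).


I(X;Y) = H(X) + H(Y) - H(X,Y) = 1.88 + 1.36 - 2.21 = 1.03

1.03 bits


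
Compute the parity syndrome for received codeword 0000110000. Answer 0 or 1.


Syndrome = XOR of all bits = 0 XOR 0 XOR 0 XOR 0 XOR 1 XOR 1 XOR 0 XOR 0 XOR 0 XOR 0 = 0

0


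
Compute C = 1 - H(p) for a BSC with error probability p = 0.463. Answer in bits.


H(p) = -p*log2(p) - (1-p)*log2(1-p) = -0.463*log2(0.463) - 0.537*log2(0.537) = 0.514354 + 0.481692 = 0.996. C = 1 - H(p) = 1 - 0.996 = 0.004

0.004 bits


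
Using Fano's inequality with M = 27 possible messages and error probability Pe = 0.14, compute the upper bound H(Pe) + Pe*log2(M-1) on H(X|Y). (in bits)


H(Pe) = -Pe*log2(Pe) - (1-Pe)*log2(1-Pe) = -0.14*log2(0.14) - 0.86*log2(0.86) = 0.397110 + 0.187129 = 0.5842. Pe*log2(M-1) = 0.14*log2(26) = 0.658062. Bound = H(Pe) + Pe*log2(M-1) = 0.397110 + 0.187129 + 0.658062 = 1.2423

1.2423 bits


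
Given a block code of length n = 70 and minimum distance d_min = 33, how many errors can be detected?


Detection capability = d_min - 1 = 33 - 1 = 32

32 errors


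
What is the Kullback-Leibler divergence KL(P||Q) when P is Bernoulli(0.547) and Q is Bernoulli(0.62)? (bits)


KL = p*log2(p/q) + (1-p)*log2((1-p)/(1-q)) = 0.547*log2(0.547/0.62) + 0.453*log2(0.453/0.38) = 0.016

0.016 bits


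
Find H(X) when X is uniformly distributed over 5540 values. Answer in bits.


H = log2(n) = log2(5540) = 12.4357

12.4357 bits


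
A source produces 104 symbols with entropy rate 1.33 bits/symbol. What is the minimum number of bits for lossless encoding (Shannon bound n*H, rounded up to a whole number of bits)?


Minimum bits >= n * H = 104 * 1.33 = 138.32, rounded up to a whole number of bits = 139

139 bits


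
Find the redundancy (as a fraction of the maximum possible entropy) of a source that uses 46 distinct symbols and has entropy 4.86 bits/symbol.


H_max = log2(K) = log2(46) = 5.5236 bits/symbol. Redundancy = 1 - H/H_max = 1 - 4.86/5.5236 = 1 - 0.8799 = 0.1201

0.1201


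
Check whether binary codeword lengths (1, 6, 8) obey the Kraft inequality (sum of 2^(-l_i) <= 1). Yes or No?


Kraft sum = sum(2^(-l_i)) = 0.5195, need <= 1. Result: satisfied (a binary prefix-free code with these lengths exists)

Yes


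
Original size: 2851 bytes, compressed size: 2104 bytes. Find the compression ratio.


Ratio = original / compressed = 2851 / 2104 = 1.355

1.355


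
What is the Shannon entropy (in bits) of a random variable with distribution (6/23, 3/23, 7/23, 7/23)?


H = -sum(p_i * log2(p_i)). Terms: -(6/23)*log2(6/23) = 0.505722; -(3/23)*log2(3/23) = 0.383296; -(7/23)*log2(7/23) = 0.522324; -(7/23)*log2(7/23) = 0.522324. H = 0.505722 + 0.383296 + 0.522324 + 0.522324 = 1.9337

1.9337 bits


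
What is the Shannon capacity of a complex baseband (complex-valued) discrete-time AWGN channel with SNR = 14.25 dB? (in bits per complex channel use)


SNR_linear = 10^(14.25/10) = 26.6073; C = log2(1 + SNR_linear) = log2(1 + 26.6073) = 4.787

4.787 bits/channel use


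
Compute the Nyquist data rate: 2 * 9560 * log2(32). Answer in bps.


Rate = 2 * B * log2(M) = 2 * 9560 * 5.0 = 95600.0

95600.0 bps


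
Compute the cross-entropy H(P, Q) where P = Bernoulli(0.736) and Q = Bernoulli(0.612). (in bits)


H(P,Q) = -p*log2(q) - (1-p)*log2(1-q). -0.736*log2(0.612) = 0.521380; -0.264*log2(0.388) = 0.360590. H(P,Q) = 0.521380 + 0.360590 = 0.882

0.882 bits


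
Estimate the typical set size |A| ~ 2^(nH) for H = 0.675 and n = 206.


log2|A_typical| = nH = 206 * 0.675 = 139.05, so |A_typical| ~ 2^139.05 = 7.215e+41

7.215e+41


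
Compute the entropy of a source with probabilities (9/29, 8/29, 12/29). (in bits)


H = -sum(p_i * log2(p_i)). Terms: -(9/29)*log2(9/29) = 0.523879; -(8/29)*log2(8/29) = 0.512546; -(12/29)*log2(12/29) = 0.526766. H = 0.523879 + 0.512546 + 0.526766 = 1.5632

1.5632 bits


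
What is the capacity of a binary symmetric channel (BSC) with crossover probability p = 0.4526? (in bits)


H(p) = -p*log2(p) - (1-p)*log2(1-p) = -0.4526*log2(0.4526) - 0.5474*log2(0.5474) = 0.517635 + 0.475873 = 0.9935. C = 1 - H(p) = 1 - 0.9935 = 0.0065

0.0065 bits


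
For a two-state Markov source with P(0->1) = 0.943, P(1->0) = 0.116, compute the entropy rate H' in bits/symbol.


Stationary distribution: pi_0 = p10/(p01+p10) = 0.1095, pi_1 = 0.8905. Entropy rate H' = pi_0*H(p01) + pi_1*H(p10) = 0.1095*0.3154 + 0.8905*0.5178 = 0.4956

0.4956 bits/symbol


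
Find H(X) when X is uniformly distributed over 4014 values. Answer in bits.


H = log2(n) = log2(4014) = 11.9708

11.9708 bits


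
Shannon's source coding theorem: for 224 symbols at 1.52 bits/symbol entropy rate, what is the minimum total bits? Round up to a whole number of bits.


Minimum bits >= n * H = 224 * 1.52 = 340.48, rounded up to a whole number of bits = 341

341 bits


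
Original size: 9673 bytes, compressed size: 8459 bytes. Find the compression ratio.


Ratio = original / compressed = 9673 / 8459 = 1.1435

1.1435


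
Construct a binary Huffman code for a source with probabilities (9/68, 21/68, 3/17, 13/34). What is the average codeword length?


Huffman construction (repeatedly merge the two least-probable nodes; each merge adds 1 bit to every symbol beneath it): 9/68 + 3/17 = 21/68; 21/68 + 21/68 = 21/34; 13/34 + 21/34 = 1. Resulting codeword lengths (in the order the probabilities were given): (3, 2, 3, 1). L_avg = sum(p_i * l_i) = 9/68*3 + 21/68*2 + 3/17*3 + 13/34*1 = 131/68 = 1.9265

1.9265 bits


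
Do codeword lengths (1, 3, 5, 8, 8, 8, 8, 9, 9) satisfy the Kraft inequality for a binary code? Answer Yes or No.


Kraft sum = sum(2^(-l_i)) = 0.6758, need <= 1. Result: satisfied (a binary prefix-free code with these lengths exists)

Yes


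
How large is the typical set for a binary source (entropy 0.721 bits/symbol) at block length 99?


log2|A_typical| = nH = 99 * 0.721 = 71.379, so |A_typical| ~ 2^71.379 = 3.071e+21

3.071e+21


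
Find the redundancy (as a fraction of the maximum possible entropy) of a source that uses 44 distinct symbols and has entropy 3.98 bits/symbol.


H_max = log2(K) = log2(44) = 5.4594 bits/symbol. Redundancy = 1 - H/H_max = 1 - 3.98/5.4594 = 1 - 0.729 = 0.271

0.271


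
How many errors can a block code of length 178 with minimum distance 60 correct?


Correction capability = floor((d-1)/2) = floor((60-1)/2) = 29

29 errors


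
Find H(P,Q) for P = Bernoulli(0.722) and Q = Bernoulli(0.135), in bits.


H(P,Q) = -p*log2(q) - (1-p)*log2(1-q). -0.722*log2(0.135) = 2.085835; -0.278*log2(0.865) = 0.058165. H(P,Q) = 2.085835 + 0.058165 = 2.144

2.144 bits


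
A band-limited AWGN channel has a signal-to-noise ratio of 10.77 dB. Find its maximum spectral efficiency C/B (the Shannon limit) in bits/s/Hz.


SNR_linear = 10^(10.77/10) = 11.9399; C/B = log2(1 + SNR_linear) = log2(1 + 11.9399) = 3.6938

3.6938 bits/s/Hz


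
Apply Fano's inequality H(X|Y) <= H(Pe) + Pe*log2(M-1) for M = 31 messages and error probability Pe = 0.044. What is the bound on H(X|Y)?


H(Pe) = -Pe*log2(Pe) - (1-Pe)*log2(1-Pe) = -0.044*log2(0.044) - 0.956*log2(0.956) = 0.198280 + 0.062061 = 0.2603. Pe*log2(M-1) = 0.044*log2(30) = 0.215903. Bound = H(Pe) + Pe*log2(M-1) = 0.198280 + 0.062061 + 0.215903 = 0.4762

0.4762 bits


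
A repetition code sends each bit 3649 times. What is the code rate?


Rate = k/n = 1/3649

1/3649


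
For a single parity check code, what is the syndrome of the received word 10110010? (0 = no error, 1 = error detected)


Syndrome = XOR of all bits = 1 XOR 0 XOR 1 XOR 1 XOR 0 XOR 0 XOR 1 XOR 0 = 0

0


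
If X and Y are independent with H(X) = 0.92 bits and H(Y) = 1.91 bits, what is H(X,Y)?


For independent variables, H(X,Y) = H(X) + H(Y) = 0.92 + 1.91 = 2.83

2.83 bits


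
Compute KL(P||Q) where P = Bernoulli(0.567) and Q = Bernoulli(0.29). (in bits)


KL = p*log2(p/q) + (1-p)*log2((1-p)/(1-q)) = 0.567*log2(0.567/0.29) + 0.433*log2(0.433/0.71) = 0.2395

0.2395 bits


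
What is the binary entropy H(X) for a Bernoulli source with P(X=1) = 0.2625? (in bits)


H = -p*log2(p) - (1-p)*log2(1-p). -0.2625*log2(0.2625) = 0.506523; -0.7375*log2(0.7375) = 0.323973. H = 0.506523 + 0.323973 = 0.8305

0.8305 bits


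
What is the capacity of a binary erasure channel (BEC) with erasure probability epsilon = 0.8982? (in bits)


C = 1 - epsilon = 1 - 0.8982 = 0.1018

0.1018 bits


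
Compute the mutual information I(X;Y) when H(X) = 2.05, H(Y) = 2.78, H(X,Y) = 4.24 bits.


I(X;Y) = H(X) + H(Y) - H(X,Y) = 2.05 + 2.78 - 4.24 = 0.59

0.59 bits


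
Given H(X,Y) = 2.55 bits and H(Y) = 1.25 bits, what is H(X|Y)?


H(X|Y) = H(X,Y) - H(Y) = 2.55 - 1.25 = 1.3

1.3 bits


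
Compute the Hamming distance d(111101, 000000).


Count differing positions: ^ ^ ^ ^ . ^ = 5 differences

5


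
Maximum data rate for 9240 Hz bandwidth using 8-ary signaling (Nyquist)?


Rate = 2 * B * log2(M) = 2 * 9240 * 3.0 = 55440.0

55440.0 bps


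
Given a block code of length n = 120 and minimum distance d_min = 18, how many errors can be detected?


Detection capability = d_min - 1 = 18 - 1 = 17

17 errors


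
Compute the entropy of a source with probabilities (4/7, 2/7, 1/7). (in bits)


H = -sum(p_i * log2(p_i)). Terms: -(4/7)*log2(4/7) = 0.461346; -(2/7)*log2(2/7) = 0.516387; -(1/7)*log2(1/7) = 0.401051. H = 0.461346 + 0.516387 + 0.401051 = 1.3788

1.3788 bits


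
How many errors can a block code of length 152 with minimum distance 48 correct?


Correction capability = floor((d-1)/2) = floor((48-1)/2) = 23

23 errors


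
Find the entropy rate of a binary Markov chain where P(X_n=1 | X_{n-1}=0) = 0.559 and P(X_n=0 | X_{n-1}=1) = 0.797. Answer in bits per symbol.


Stationary distribution: pi_0 = p10/(p01+p10) = 0.5878, pi_1 = 0.4122. Entropy rate H' = pi_0*H(p01) + pi_1*H(p10) = 0.5878*0.9899 + 0.4122*0.7279 = 0.8819

0.8819 bits/symbol


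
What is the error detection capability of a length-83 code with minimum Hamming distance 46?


Detection capability = d_min - 1 = 46 - 1 = 45

45 errors


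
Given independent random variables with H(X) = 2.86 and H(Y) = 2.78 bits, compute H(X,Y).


For independent variables, H(X,Y) = H(X) + H(Y) = 2.86 + 2.78 = 5.64

5.64 bits


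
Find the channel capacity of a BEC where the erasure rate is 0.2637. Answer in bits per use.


C = 1 - epsilon = 1 - 0.2637 = 0.7363

0.7363 bits


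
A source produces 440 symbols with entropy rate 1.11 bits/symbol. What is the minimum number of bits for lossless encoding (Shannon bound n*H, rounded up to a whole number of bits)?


Minimum bits >= n * H = 440 * 1.11 = 488.4, rounded up to a whole number of bits = 489

489 bits


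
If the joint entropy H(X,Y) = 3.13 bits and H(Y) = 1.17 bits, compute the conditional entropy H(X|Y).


H(X|Y) = H(X,Y) - H(Y) = 3.13 - 1.17 = 1.96

1.96 bits


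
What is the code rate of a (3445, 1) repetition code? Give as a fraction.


Rate = k/n = 1/3445

1/3445


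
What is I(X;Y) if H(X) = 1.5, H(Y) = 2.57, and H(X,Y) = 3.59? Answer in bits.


I(X;Y) = H(X) + H(Y) - H(X,Y) = 1.5 + 2.57 - 3.59 = 0.48

0.48 bits


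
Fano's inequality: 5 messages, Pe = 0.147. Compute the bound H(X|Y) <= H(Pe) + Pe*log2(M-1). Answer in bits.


H(Pe) = -Pe*log2(Pe) - (1-Pe)*log2(1-Pe) = -0.147*log2(0.147) - 0.853*log2(0.853) = 0.406618 + 0.195663 = 0.6023. Pe*log2(M-1) = 0.147*log2(4) = 0.294000. Bound = H(Pe) + Pe*log2(M-1) = 0.406618 + 0.195663 + 0.294000 = 0.8963

0.8963 bits


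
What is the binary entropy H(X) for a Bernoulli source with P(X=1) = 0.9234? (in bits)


H = -p*log2(p) - (1-p)*log2(1-p). -0.9234*log2(0.9234) = 0.106165; -0.0766*log2(0.0766) = 0.283919. H = 0.106165 + 0.283919 = 0.3901

0.3901 bits


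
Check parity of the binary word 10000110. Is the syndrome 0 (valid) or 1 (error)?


Syndrome = XOR of all bits = 1 XOR 0 XOR 0 XOR 0 XOR 0 XOR 1 XOR 1 XOR 0 = 1

1
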